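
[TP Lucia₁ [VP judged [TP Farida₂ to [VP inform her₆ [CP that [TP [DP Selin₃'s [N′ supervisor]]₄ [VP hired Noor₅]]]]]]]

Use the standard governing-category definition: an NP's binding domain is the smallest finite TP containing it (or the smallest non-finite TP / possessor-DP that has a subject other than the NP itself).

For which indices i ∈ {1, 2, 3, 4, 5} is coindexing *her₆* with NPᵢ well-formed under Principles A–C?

{1}

*her* is a pronoun, so Principle B applies: it must be free in its binding domain.
Binding domain of *her₆*: the embedded TP, whose subject is Farida₂.
*Lucia₁* c-commands the pronoun but from outside its binding domain, and is not c-commanded by it → coindexation permitted.
*Farida₂* c-commands the pronoun within its binding domain → coindexation would violate Principle B.
*Selin₃*: the pronoun c-commands this R-expression → coindexation would violate Principle C on *Selin₃*.
*[Selin₃'s supervisor]₄*: the pronoun c-commands this R-expression → coindexation would violate Principle C on *[Selin₃'s supervisor]₄*.
*Noor₅*: the pronoun c-commands this R-expression → coindexation would violate Principle C on *Noor₅*.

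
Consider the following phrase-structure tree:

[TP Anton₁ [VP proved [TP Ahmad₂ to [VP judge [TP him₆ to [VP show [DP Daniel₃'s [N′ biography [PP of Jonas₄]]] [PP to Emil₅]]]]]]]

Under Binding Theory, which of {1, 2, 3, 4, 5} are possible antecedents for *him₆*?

{1}

*him* is a pronoun, so Principle B applies: it must be free in its binding domain.
Binding domain of *him₆*: the embedded TP, whose subject is Ahmad₂.
*Anton₁* c-commands the pronoun but from outside its binding domain, and is not c-commanded by it → coindexation permitted.
*Ahmad₂* c-commands the pronoun within its binding domain → coindexation would violate Principle B.
*Daniel₃*: the pronoun c-commands this R-expression → coindexation would violate Principle C on *Daniel₃*.
*Jonas₄*: the pronoun c-commands this R-expression → coindexation would violate Principle C on *Jonas₄*.
*Emil₅*: the pronoun c-commands this R-expression → coindexation would violate Principle C on *Emil₅*.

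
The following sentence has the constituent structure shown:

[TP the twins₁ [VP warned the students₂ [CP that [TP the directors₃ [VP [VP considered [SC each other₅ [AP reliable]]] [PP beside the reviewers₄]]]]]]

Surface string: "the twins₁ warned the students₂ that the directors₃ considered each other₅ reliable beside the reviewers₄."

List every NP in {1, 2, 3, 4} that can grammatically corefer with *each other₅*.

*each other* is an anaphor, so Principle A applies: it must be bound in its binding domain.
Binding domain of *each other₅*: the embedded TP, whose subject is the directors₃.
*the twins₁* c-commands the anaphor but is outside its binding domain → cannot satisfy Principle A.
*the students₂* c-commands the anaphor but is outside its binding domain → cannot satisfy Principle A.
*the directors₃* c-commands the anaphor within its binding domain → licit binder.
*the reviewers₄* does not c-command the anaphor → cannot bind it.

{3}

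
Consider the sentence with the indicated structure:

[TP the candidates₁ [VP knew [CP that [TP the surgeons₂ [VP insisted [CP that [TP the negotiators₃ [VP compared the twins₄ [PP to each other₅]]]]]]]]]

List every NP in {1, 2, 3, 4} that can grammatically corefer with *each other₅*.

*each other* is an anaphor, so Principle A applies: it must be bound in its binding domain.
Binding domain of *each other₅*: the embedded TP, whose subject is the negotiators₃.
*the candidates₁* c-commands the anaphor but is outside its binding domain → cannot satisfy Principle A.
*the surgeons₂* c-commands the anaphor but is outside its binding domain → cannot satisfy Principle A.
*the negotiators₃* c-commands the anaphor within its binding domain → licit binder.
*the twins₄* c-commands the anaphor within its binding domain → licit binder.

{3, 4}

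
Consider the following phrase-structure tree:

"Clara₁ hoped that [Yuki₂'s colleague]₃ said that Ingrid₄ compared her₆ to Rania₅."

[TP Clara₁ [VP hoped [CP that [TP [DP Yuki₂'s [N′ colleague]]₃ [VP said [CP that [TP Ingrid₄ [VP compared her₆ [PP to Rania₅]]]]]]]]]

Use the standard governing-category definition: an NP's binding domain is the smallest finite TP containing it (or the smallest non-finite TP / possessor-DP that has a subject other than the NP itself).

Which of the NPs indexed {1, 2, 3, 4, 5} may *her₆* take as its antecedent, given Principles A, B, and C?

*her* is a pronoun, so Principle B applies: it must be free in its binding domain.
Binding domain of *her₆*: the embedded TP, whose subject is Ingrid₄.
*Clara₁* c-commands the pronoun but from outside its binding domain, and is not c-commanded by it → coindexation permitted.
*Yuki₂* and the pronoun do not c-command one another → neither Principle B nor Principle C is at stake; coindexation permitted.
*[Yuki₂'s colleague]₃* c-commands the pronoun but from outside its binding domain, and is not c-commanded by it → coindexation permitted.
*Ingrid₄* c-commands the pronoun within its binding domain → coindexation would violate Principle B.
*Rania₅*: the pronoun c-commands this R-expression → coindexation would violate Principle C on *Rania₅*.

{1, 2, 3}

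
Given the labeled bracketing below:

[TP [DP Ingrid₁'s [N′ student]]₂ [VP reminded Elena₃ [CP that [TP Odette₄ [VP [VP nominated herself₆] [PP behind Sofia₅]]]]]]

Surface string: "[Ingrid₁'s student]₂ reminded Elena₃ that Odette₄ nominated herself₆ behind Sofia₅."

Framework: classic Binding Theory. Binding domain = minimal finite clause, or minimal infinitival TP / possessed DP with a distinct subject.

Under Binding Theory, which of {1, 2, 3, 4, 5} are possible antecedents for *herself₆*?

*herself* is an anaphor, so Principle A applies: it must be bound in its binding domain.
Binding domain of *herself₆*: the embedded TP, whose subject is Odette₄.
*Ingrid₁* does not c-command the anaphor → cannot bind it.
*[Ingrid₁'s student]₂* c-commands the anaphor but is outside its binding domain → cannot satisfy Principle A.
*Elena₃* c-commands the anaphor but is outside its binding domain → cannot satisfy Principle A.
*Odette₄* c-commands the anaphor within its binding domain → licit binder.
*Sofia₅* does not c-command the anaphor → cannot bind it.

{4}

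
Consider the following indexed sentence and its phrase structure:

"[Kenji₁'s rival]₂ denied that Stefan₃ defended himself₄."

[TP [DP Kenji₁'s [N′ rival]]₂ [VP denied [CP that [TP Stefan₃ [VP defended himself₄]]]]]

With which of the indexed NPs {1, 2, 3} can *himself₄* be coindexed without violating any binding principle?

*himself* is an anaphor, so Principle A applies: it must be bound in its binding domain.
Binding domain of *himself₄*: the embedded TP, whose subject is Stefan₃.
*Kenji₁* does not c-command the anaphor → cannot bind it.
*[Kenji₁'s rival]₂* c-commands the anaphor but is outside its binding domain → cannot satisfy Principle A.
*Stefan₃* c-commands the anaphor within its binding domain → licit binder.

{3}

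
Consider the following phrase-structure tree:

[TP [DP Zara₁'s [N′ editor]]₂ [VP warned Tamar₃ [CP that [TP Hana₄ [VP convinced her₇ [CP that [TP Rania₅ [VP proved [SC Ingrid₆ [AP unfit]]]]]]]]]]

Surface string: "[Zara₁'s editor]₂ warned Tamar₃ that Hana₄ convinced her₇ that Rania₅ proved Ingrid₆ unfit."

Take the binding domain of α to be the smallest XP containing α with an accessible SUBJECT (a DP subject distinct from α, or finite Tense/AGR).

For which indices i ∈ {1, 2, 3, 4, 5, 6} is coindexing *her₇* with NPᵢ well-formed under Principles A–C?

*her* is a pronoun, so Principle B applies: it must be free in its binding domain.
Binding domain of *her₇*: the embedded TP, whose subject is Hana₄.
*Zara₁* and the pronoun do not c-command one another → neither Principle B nor Principle C is at stake; coindexation permitted.
*[Zara₁'s editor]₂* c-commands the pronoun but from outside its binding domain, and is not c-commanded by it → coindexation permitted.
*Tamar₃* c-commands the pronoun but from outside its binding domain, and is not c-commanded by it → coindexation permitted.
*Hana₄* c-commands the pronoun within its binding domain → coindexation would violate Principle B.
*Rania₅*: the pronoun c-commands this R-expression → coindexation would violate Principle C on *Rania₅*.
*Ingrid₆*: the pronoun c-commands this R-expression → coindexation would violate Principle C on *Ingrid₆*.

{1, 2, 3}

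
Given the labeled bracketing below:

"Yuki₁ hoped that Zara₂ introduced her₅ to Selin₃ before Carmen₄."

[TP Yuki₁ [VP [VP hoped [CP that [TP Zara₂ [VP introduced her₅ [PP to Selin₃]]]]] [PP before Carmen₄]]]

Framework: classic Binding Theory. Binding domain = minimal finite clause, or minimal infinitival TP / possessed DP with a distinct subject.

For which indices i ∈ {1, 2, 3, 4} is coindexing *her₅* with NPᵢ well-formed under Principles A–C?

*her* is a pronoun, so Principle B applies: it must be free in its binding domain.
Binding domain of *her₅*: the embedded TP, whose subject is Zara₂.
*Yuki₁* c-commands the pronoun but from outside its binding domain, and is not c-commanded by it → coindexation permitted.
*Zara₂* c-commands the pronoun within its binding domain → coindexation would violate Principle B.
*Selin₃*: the pronoun c-commands this R-expression → coindexation would violate Principle C on *Selin₃*.
*Carmen₄* and the pronoun do not c-command one another → neither Principle B nor Principle C is at stake; coindexation permitted.

{1, 4}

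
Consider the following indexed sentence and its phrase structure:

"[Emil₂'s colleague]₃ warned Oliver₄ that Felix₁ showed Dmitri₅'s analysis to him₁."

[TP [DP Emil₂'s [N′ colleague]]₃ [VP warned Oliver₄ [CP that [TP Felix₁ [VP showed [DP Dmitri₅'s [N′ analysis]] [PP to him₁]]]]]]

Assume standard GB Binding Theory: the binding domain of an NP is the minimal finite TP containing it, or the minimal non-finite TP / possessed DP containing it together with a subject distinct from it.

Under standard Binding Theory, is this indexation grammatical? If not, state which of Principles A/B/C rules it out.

The two coindexed NPs are *Felix₁* and *him₁*.
*him₁* is a pronoun. Its binding domain is the embedded TP, whose subject is Felix₁.
*Felix₁* c-commands it within that domain and carries the same index.
The pronoun is locally bound → Principle B violation.

Principle B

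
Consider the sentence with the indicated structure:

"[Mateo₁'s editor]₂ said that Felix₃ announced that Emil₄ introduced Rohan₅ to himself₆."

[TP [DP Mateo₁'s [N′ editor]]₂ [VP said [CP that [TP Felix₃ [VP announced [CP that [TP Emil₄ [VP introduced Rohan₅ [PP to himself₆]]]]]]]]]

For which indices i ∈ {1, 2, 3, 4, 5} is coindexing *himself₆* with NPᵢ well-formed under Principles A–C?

*himself* is an anaphor, so Principle A applies: it must be bound in its binding domain.
Binding domain of *himself₆*: the embedded TP, whose subject is Emil₄.
*Mateo₁* does not c-command the anaphor → cannot bind it.
*[Mateo₁'s editor]₂* c-commands the anaphor but is outside its binding domain → cannot satisfy Principle A.
*Felix₃* c-commands the anaphor but is outside its binding domain → cannot satisfy Principle A.
*Emil₄* c-commands the anaphor within its binding domain → licit binder.
*Rohan₅* c-commands the anaphor within its binding domain → licit binder.

{4, 5}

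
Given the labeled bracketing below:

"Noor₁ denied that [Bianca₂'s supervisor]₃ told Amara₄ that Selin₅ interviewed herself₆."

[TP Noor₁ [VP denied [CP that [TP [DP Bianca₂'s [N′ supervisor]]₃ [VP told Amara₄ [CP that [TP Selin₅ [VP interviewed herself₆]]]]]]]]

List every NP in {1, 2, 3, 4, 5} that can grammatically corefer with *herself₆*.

*herself* is an anaphor, so Principle A applies: it must be bound in its binding domain.
Binding domain of *herself₆*: the embedded TP, whose subject is Selin₅.
*Noor₁* c-commands the anaphor but is outside its binding domain → cannot satisfy Principle A.
*Bianca₂* does not c-command the anaphor → cannot bind it.
*[Bianca₂'s supervisor]₃* c-commands the anaphor but is outside its binding domain → cannot satisfy Principle A.
*Amara₄* c-commands the anaphor but is outside its binding domain → cannot satisfy Principle A.
*Selin₅* c-commands the anaphor within its binding domain → licit binder.

{5}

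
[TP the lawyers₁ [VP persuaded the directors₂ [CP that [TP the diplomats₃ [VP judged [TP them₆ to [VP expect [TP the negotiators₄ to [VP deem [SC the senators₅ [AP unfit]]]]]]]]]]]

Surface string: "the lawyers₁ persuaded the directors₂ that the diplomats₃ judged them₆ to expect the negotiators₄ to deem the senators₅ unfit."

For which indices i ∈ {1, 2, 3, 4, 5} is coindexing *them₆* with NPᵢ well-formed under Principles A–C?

{1, 2}

*them* is a pronoun, so Principle B applies: it must be free in its binding domain.
Binding domain of *them₆*: the embedded TP, whose subject is the diplomats₃.
*the lawyers₁* c-commands the pronoun but from outside its binding domain, and is not c-commanded by it → coindexation permitted.
*the directors₂* c-commands the pronoun but from outside its binding domain, and is not c-commanded by it → coindexation permitted.
*the diplomats₃* c-commands the pronoun within its binding domain → coindexation would violate Principle B.
*the negotiators₄*: the pronoun c-commands this R-expression → coindexation would violate Principle C on *the negotiators₄*.
*the senators₅*: the pronoun c-commands this R-expression → coindexation would violate Principle C on *the senators₅*.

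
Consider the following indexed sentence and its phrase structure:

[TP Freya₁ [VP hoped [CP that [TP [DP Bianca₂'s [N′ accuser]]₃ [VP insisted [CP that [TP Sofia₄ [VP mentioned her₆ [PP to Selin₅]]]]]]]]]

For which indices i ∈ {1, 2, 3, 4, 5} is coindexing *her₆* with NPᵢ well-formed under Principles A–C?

*her* is a pronoun, so Principle B applies: it must be free in its binding domain.
Binding domain of *her₆*: the embedded TP, whose subject is Sofia₄.
*Freya₁* c-commands the pronoun but from outside its binding domain, and is not c-commanded by it → coindexation permitted.
*Bianca₂* and the pronoun do not c-command one another → neither Principle B nor Principle C is at stake; coindexation permitted.
*[Bianca₂'s accuser]₃* c-commands the pronoun but from outside its binding domain, and is not c-commanded by it → coindexation permitted.
*Sofia₄* c-commands the pronoun within its binding domain → coindexation would violate Principle B.
*Selin₅*: the pronoun c-commands this R-expression → coindexation would violate Principle C on *Selin₅*.

{1, 2, 3}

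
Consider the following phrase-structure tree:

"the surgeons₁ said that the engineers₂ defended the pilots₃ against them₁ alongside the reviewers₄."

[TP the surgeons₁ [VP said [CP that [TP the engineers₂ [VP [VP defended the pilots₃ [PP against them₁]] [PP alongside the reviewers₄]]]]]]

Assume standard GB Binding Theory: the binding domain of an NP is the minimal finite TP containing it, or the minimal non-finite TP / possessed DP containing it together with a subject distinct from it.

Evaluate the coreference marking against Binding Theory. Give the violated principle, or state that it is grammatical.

grammatical

The two coindexed NPs are *the surgeons₁* and *them₁*.
*them₁* is a pronoun; its binding domain is the embedded TP, whose subject is the engineers₂. Within that domain it is c-commanded only by *the engineers₂*, *the pilots₃*, which carry a different index — the pronoun is free locally, so Principle B holds.
*the surgeons₁* is an R-expression; *them₁* does not c-command it, and no other NP shares its index, so Principle C is satisfied.
All principles are respected.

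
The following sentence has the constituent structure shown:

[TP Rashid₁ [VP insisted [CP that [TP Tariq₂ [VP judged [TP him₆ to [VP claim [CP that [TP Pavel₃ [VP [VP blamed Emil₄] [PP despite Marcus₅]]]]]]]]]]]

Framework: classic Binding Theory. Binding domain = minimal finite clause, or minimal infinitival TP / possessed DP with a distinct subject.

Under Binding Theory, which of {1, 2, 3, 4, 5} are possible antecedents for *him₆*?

*him* is a pronoun, so Principle B applies: it must be free in its binding domain.
Binding domain of *him₆*: the embedded TP, whose subject is Tariq₂.
*Rashid₁* c-commands the pronoun but from outside its binding domain, and is not c-commanded by it → coindexation permitted.
*Tariq₂* c-commands the pronoun within its binding domain → coindexation would violate Principle B.
*Pavel₃*: the pronoun c-commands this R-expression → coindexation would violate Principle C on *Pavel₃*.
*Emil₄*: the pronoun c-commands this R-expression → coindexation would violate Principle C on *Emil₄*.
*Marcus₅*: the pronoun c-commands this R-expression → coindexation would violate Principle C on *Marcus₅*.

{1}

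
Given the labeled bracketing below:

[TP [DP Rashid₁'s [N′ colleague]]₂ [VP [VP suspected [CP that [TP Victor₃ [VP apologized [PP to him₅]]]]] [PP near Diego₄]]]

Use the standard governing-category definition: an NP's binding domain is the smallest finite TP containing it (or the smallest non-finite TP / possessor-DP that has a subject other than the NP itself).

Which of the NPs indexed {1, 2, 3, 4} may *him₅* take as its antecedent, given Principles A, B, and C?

*him* is a pronoun, so Principle B applies: it must be free in its binding domain.
Binding domain of *him₅*: the embedded TP, whose subject is Victor₃.
*Rashid₁* and the pronoun do not c-command one another → neither Principle B nor Principle C is at stake; coindexation permitted.
*[Rashid₁'s colleague]₂* c-commands the pronoun but from outside its binding domain, and is not c-commanded by it → coindexation permitted.
*Victor₃* c-commands the pronoun within its binding domain → coindexation would violate Principle B.
*Diego₄* and the pronoun do not c-command one another → neither Principle B nor Principle C is at stake; coindexation permitted.

{1, 2, 4}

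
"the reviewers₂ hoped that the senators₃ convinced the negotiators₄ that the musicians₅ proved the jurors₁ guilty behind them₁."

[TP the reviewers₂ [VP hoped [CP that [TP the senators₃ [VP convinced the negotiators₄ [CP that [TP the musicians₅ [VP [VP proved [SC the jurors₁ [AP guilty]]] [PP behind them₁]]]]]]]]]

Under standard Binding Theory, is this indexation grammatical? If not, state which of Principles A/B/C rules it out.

grammatical

The two coindexed NPs are *the jurors₁* and *them₁*.
*them₁* is a pronoun; its binding domain is the embedded TP, whose subject is the musicians₅. Within that domain it is c-commanded only by *the musicians₅*, which carries a different index — the pronoun is free locally, so Principle B holds.
*the jurors₁* is an R-expression; *them₁* does not c-command it, and no other NP shares its index, so Principle C is satisfied.
All principles are respected.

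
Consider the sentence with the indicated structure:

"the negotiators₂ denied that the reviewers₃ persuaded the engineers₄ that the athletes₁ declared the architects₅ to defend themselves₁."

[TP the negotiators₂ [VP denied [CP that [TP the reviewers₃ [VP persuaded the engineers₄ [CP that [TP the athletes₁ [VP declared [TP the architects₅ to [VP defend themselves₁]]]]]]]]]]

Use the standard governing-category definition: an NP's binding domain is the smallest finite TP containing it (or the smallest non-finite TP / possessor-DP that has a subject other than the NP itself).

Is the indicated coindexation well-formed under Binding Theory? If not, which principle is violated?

The two coindexed NPs are *the athletes₁* and *themselves₁*.
*themselves₁* is an anaphor. Principle A requires it to be bound within its binding domain — the embedded TP, whose subject is the architects₅.
Within that domain it is c-commanded by *the architects₅*, which does not share its index.
*the athletes₁* does c-command the anaphor, but from outside its binding domain.
The anaphor is unbound in its domain → Principle A violation.

Principle A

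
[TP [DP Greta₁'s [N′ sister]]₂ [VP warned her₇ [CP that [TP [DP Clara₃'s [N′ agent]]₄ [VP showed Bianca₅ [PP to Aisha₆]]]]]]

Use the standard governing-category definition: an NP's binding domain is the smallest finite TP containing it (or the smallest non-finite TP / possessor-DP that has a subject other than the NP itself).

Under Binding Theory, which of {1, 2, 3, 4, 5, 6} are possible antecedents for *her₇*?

{1}

*her* is a pronoun, so Principle B applies: it must be free in its binding domain.
Binding domain of *her₇*: the matrix TP, whose subject is [Greta₁'s sister]₂.
*Greta₁* and the pronoun do not c-command one another → neither Principle B nor Principle C is at stake; coindexation permitted.
*[Greta₁'s sister]₂* c-commands the pronoun within its binding domain → coindexation would violate Principle B.
*Clara₃*: the pronoun c-commands this R-expression → coindexation would violate Principle C on *Clara₃*.
*[Clara₃'s agent]₄*: the pronoun c-commands this R-expression → coindexation would violate Principle C on *[Clara₃'s agent]₄*.
*Bianca₅*: the pronoun c-commands this R-expression → coindexation would violate Principle C on *Bianca₅*.
*Aisha₆*: the pronoun c-commands this R-expression → coindexation would violate Principle C on *Aisha₆*.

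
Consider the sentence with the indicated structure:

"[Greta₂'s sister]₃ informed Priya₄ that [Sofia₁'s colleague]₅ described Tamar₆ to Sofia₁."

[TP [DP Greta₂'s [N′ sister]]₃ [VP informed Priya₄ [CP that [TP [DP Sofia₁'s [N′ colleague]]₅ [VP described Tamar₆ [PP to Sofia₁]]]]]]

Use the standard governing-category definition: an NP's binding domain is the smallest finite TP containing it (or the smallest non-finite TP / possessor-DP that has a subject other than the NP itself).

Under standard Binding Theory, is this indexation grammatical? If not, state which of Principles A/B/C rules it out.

The two coindexed NPs are *Sofia₁* and *Sofia₁*.
*Sofia₁* is an R-expression; no coindexed NP c-commands it, so Principle C holds.
*Sofia₁* is an R-expression; *Sofia₁* does not c-command it, and no other NP shares its index, so Principle C is satisfied.
All principles are respected.

grammatical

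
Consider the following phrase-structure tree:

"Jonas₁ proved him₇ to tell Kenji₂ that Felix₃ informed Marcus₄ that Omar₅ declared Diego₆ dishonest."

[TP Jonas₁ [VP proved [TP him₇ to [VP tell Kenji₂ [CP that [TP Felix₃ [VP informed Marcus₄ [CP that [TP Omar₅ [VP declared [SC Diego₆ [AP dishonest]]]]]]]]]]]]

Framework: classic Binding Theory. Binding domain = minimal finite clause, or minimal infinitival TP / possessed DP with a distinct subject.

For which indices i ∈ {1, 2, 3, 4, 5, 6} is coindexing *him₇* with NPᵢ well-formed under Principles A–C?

none

*him* is a pronoun, so Principle B applies: it must be free in its binding domain.
Binding domain of *him₇*: the matrix TP, whose subject is Jonas₁.
*Jonas₁* c-commands the pronoun within its binding domain → coindexation would violate Principle B.
*Kenji₂*: the pronoun c-commands this R-expression → coindexation would violate Principle C on *Kenji₂*.
*Felix₃*: the pronoun c-commands this R-expression → coindexation would violate Principle C on *Felix₃*.
*Marcus₄*: the pronoun c-commands this R-expression → coindexation would violate Principle C on *Marcus₄*.
*Omar₅*: the pronoun c-commands this R-expression → coindexation would violate Principle C on *Omar₅*.
*Diego₆*: the pronoun c-commands this R-expression → coindexation would violate Principle C on *Diego₆*.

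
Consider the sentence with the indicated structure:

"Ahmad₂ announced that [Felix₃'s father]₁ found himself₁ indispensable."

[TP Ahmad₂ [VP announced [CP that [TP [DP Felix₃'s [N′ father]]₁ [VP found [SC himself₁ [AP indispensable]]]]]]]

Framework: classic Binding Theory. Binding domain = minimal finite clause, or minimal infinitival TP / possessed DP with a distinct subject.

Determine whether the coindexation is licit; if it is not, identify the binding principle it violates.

The two coindexed NPs are *[Felix₃'s father]₁* and *himself₁*.
*himself₁* is an anaphor; its binding domain is the embedded TP, whose subject is [Felix₃'s father]₁. *[Felix₃'s father]₁* c-commands it within that domain and shares its index, so Principle A is satisfied.
*[Felix₃'s father]₁* is an R-expression; *himself₁* does not c-command it, and no other NP shares its index, so Principle C is satisfied.
All principles are respected.

grammatical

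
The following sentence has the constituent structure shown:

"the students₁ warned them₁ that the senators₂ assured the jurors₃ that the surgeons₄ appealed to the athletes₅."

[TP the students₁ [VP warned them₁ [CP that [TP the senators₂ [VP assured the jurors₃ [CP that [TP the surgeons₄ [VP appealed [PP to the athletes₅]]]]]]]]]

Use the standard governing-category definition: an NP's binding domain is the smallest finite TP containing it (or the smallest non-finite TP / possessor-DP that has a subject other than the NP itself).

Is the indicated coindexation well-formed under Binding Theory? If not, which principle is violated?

The two coindexed NPs are *the students₁* and *them₁*.
*them₁* is a pronoun. Its binding domain is the matrix TP, whose subject is the students₁.
*the students₁* c-commands it within that domain and carries the same index.
The pronoun is locally bound → Principle B violation.

Principle B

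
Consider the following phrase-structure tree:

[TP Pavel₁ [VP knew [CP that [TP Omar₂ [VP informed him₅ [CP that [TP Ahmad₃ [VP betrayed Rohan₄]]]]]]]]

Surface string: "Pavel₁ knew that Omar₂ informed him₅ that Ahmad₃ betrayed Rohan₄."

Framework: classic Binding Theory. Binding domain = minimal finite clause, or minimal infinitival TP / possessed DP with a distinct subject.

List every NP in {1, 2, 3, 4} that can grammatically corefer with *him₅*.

{1}

*him* is a pronoun, so Principle B applies: it must be free in its binding domain.
Binding domain of *him₅*: the embedded TP, whose subject is Omar₂.
*Pavel₁* c-commands the pronoun but from outside its binding domain, and is not c-commanded by it → coindexation permitted.
*Omar₂* c-commands the pronoun within its binding domain → coindexation would violate Principle B.
*Ahmad₃*: the pronoun c-commands this R-expression → coindexation would violate Principle C on *Ahmad₃*.
*Rohan₄*: the pronoun c-commands this R-expression → coindexation would violate Principle C on *Rohan₄*.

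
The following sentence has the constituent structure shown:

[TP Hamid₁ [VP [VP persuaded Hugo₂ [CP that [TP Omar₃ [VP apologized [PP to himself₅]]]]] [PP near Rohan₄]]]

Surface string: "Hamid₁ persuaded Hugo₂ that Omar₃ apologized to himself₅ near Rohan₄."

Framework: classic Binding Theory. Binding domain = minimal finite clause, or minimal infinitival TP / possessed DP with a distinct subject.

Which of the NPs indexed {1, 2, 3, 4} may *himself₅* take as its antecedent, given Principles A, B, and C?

{3}

*himself* is an anaphor, so Principle A applies: it must be bound in its binding domain.
Binding domain of *himself₅*: the embedded TP, whose subject is Omar₃.
*Hamid₁* c-commands the anaphor but is outside its binding domain → cannot satisfy Principle A.
*Hugo₂* c-commands the anaphor but is outside its binding domain → cannot satisfy Principle A.
*Omar₃* c-commands the anaphor within its binding domain → licit binder.
*Rohan₄* does not c-command the anaphor → cannot bind it.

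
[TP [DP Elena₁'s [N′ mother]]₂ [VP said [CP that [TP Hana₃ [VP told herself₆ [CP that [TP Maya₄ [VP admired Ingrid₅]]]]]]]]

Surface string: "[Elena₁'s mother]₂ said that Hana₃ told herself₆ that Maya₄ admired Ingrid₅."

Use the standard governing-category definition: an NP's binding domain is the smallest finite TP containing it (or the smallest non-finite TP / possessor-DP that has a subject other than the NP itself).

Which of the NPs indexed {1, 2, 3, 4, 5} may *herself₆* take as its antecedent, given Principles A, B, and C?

*herself* is an anaphor, so Principle A applies: it must be bound in its binding domain.
Binding domain of *herself₆*: the embedded TP, whose subject is Hana₃.
*Elena₁* does not c-command the anaphor → cannot bind it.
*[Elena₁'s mother]₂* c-commands the anaphor but is outside its binding domain → cannot satisfy Principle A.
*Hana₃* c-commands the anaphor within its binding domain → licit binder.
*Maya₄* does not c-command the anaphor → cannot bind it.
*Ingrid₅* does not c-command the anaphor → cannot bind it.

{3}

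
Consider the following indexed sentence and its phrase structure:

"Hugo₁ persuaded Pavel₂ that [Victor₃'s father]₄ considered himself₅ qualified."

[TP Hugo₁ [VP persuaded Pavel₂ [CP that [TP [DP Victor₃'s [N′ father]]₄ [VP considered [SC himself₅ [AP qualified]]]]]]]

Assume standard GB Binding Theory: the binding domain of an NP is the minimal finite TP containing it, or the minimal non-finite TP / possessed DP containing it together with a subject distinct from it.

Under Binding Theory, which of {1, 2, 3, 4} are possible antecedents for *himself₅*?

*himself* is an anaphor, so Principle A applies: it must be bound in its binding domain.
Binding domain of *himself₅*: the embedded TP, whose subject is [Victor₃'s father]₄.
*Hugo₁* c-commands the anaphor but is outside its binding domain → cannot satisfy Principle A.
*Pavel₂* c-commands the anaphor but is outside its binding domain → cannot satisfy Principle A.
*Victor₃* does not c-command the anaphor → cannot bind it.
*[Victor₃'s father]₄* c-commands the anaphor within its binding domain → licit binder.

{4}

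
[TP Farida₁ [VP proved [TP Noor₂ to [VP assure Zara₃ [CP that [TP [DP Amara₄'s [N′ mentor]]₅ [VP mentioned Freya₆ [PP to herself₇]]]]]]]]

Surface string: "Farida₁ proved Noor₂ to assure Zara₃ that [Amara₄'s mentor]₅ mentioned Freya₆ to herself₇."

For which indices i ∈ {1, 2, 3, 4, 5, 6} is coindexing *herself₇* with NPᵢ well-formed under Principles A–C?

*herself* is an anaphor, so Principle A applies: it must be bound in its binding domain.
Binding domain of *herself₇*: the embedded TP, whose subject is [Amara₄'s mentor]₅.
*Farida₁* c-commands the anaphor but is outside its binding domain → cannot satisfy Principle A.
*Noor₂* c-commands the anaphor but is outside its binding domain → cannot satisfy Principle A.
*Zara₃* c-commands the anaphor but is outside its binding domain → cannot satisfy Principle A.
*Amara₄* does not c-command the anaphor → cannot bind it.
*[Amara₄'s mentor]₅* c-commands the anaphor within its binding domain → licit binder.
*Freya₆* c-commands the anaphor within its binding domain → licit binder.

{5, 6}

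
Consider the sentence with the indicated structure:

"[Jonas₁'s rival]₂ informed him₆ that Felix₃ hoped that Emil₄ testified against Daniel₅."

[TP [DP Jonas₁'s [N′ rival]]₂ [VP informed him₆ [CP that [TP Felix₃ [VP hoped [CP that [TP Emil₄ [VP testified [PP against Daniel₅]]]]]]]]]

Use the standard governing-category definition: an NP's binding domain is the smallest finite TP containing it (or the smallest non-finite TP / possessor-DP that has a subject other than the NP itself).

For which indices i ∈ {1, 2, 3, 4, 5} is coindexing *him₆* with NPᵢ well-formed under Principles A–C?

*him* is a pronoun, so Principle B applies: it must be free in its binding domain.
Binding domain of *him₆*: the matrix TP, whose subject is [Jonas₁'s rival]₂.
*Jonas₁* and the pronoun do not c-command one another → neither Principle B nor Principle C is at stake; coindexation permitted.
*[Jonas₁'s rival]₂* c-commands the pronoun within its binding domain → coindexation would violate Principle B.
*Felix₃*: the pronoun c-commands this R-expression → coindexation would violate Principle C on *Felix₃*.
*Emil₄*: the pronoun c-commands this R-expression → coindexation would violate Principle C on *Emil₄*.
*Daniel₅*: the pronoun c-commands this R-expression → coindexation would violate Principle C on *Daniel₅*.

{1}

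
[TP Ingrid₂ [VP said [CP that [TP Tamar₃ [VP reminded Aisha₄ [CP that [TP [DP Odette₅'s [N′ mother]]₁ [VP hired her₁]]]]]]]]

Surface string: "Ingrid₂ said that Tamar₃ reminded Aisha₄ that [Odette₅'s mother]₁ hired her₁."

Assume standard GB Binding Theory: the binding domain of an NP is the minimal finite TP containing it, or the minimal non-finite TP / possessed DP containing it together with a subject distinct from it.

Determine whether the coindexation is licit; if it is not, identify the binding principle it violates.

The two coindexed NPs are *[Odette₅'s mother]₁* and *her₁*.
*her₁* is a pronoun. Its binding domain is the embedded TP, whose subject is [Odette₅'s mother]₁.
*[Odette₅'s mother]₁* c-commands it within that domain and carries the same index.
The pronoun is locally bound → Principle B violation.

Principle B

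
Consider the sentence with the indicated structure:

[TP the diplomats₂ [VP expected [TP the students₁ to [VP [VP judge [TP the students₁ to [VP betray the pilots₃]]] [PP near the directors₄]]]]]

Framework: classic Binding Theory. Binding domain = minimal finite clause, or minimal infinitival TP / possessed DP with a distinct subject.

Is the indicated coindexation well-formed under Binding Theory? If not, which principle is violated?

Principle C

The two coindexed NPs are *the students₁* (the higher occurrence) and *the students₁* (the lower occurrence).
*the students₁* (the lower occurrence) is an R-expression. Principle C requires it to be free everywhere.
*the students₁* (the higher occurrence) c-commands it and carries the same index.
The R-expression is bound → Principle C violation.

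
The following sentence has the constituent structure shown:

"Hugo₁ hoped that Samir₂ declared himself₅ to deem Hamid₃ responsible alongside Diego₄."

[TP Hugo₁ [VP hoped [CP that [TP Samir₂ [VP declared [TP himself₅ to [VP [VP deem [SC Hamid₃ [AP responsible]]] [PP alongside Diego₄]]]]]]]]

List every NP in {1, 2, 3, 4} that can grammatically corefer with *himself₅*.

{2}

*himself* is an anaphor, so Principle A applies: it must be bound in its binding domain.
Binding domain of *himself₅*: the embedded TP, whose subject is Samir₂.
*Hugo₁* c-commands the anaphor but is outside its binding domain → cannot satisfy Principle A.
*Samir₂* c-commands the anaphor within its binding domain → licit binder.
*Hamid₃* does not c-command the anaphor → cannot bind it.
*Diego₄* does not c-command the anaphor → cannot bind it.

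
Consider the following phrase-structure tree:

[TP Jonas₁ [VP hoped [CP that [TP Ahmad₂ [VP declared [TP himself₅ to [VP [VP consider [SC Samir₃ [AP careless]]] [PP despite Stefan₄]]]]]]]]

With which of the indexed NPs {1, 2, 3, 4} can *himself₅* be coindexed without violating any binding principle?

{2}

*himself* is an anaphor, so Principle A applies: it must be bound in its binding domain.
Binding domain of *himself₅*: the embedded TP, whose subject is Ahmad₂.
*Jonas₁* c-commands the anaphor but is outside its binding domain → cannot satisfy Principle A.
*Ahmad₂* c-commands the anaphor within its binding domain → licit binder.
*Samir₃* does not c-command the anaphor → cannot bind it.
*Stefan₄* does not c-command the anaphor → cannot bind it.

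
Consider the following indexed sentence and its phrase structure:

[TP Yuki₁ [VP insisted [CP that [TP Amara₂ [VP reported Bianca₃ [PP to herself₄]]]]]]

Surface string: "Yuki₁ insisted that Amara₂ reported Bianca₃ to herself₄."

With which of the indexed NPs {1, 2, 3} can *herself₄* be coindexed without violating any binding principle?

{2, 3}

*herself* is an anaphor, so Principle A applies: it must be bound in its binding domain.
Binding domain of *herself₄*: the embedded TP, whose subject is Amara₂.
*Yuki₁* c-commands the anaphor but is outside its binding domain → cannot satisfy Principle A.
*Amara₂* c-commands the anaphor within its binding domain → licit binder.
*Bianca₃* c-commands the anaphor within its binding domain → licit binder.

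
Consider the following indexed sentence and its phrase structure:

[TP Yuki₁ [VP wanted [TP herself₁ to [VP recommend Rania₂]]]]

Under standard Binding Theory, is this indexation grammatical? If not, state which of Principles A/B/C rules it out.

grammatical

The two coindexed NPs are *Yuki₁* and *herself₁*.
*herself₁* is an anaphor; its binding domain is the matrix TP, whose subject is Yuki₁. *Yuki₁* c-commands it within that domain and shares its index, so Principle A is satisfied.
*Yuki₁* is an R-expression; *herself₁* does not c-command it, and no other NP shares its index, so Principle C is satisfied.
All principles are respected.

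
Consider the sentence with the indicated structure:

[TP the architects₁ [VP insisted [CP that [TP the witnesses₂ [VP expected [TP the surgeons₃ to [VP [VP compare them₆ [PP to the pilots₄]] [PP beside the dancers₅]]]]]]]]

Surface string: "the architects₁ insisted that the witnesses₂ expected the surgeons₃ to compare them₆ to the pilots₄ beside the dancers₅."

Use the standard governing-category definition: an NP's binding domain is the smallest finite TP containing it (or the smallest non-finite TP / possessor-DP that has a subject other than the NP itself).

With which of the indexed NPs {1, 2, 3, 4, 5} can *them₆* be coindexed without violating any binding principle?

*them* is a pronoun, so Principle B applies: it must be free in its binding domain.
Binding domain of *them₆*: the embedded TP, whose subject is the surgeons₃.
*the architects₁* c-commands the pronoun but from outside its binding domain, and is not c-commanded by it → coindexation permitted.
*the witnesses₂* c-commands the pronoun but from outside its binding domain, and is not c-commanded by it → coindexation permitted.
*the surgeons₃* c-commands the pronoun within its binding domain → coindexation would violate Principle B.
*the pilots₄*: the pronoun c-commands this R-expression → coindexation would violate Principle C on *the pilots₄*.
*the dancers₅* and the pronoun do not c-command one another → neither Principle B nor Principle C is at stake; coindexation permitted.

{1, 2, 5}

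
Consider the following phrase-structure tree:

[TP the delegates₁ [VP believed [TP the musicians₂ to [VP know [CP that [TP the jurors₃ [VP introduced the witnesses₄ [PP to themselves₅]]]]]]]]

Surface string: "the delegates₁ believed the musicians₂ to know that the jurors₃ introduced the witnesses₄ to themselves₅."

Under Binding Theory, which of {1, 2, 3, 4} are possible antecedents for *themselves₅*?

{3, 4}

*themselves* is an anaphor, so Principle A applies: it must be bound in its binding domain.
Binding domain of *themselves₅*: the embedded TP, whose subject is the jurors₃.
*the delegates₁* c-commands the anaphor but is outside its binding domain → cannot satisfy Principle A.
*the musicians₂* c-commands the anaphor but is outside its binding domain → cannot satisfy Principle A.
*the jurors₃* c-commands the anaphor within its binding domain → licit binder.
*the witnesses₄* c-commands the anaphor within its binding domain → licit binder.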